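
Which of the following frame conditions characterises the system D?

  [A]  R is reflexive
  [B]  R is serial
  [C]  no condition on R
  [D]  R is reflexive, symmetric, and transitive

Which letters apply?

B

(A) this class determines T (= KT), not D.
(B) D is sound and complete for exactly this class.
(C) this class determines K, not D.
(D) this class determines S5, not D.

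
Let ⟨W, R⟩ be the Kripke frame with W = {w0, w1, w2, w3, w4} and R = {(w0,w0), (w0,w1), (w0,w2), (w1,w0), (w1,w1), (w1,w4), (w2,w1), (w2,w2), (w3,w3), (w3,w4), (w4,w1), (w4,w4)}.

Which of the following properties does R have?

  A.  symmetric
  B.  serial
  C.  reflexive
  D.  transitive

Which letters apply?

(A) not symmetric: w0 R w2 but not w2 R w0.
(B) serial: every world has an R-successor.
(C) reflexive: each world relates to itself.
(D) not transitive: w0 R w1 and w1 R w4 but not w0 R w4.

B, C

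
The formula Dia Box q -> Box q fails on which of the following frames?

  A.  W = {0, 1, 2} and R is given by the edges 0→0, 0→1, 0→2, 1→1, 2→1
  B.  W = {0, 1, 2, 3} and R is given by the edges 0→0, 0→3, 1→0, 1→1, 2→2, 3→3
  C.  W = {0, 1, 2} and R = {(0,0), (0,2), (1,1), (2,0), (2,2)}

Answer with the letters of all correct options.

A, B

The schema Dia Box q -> Box q is the dual of axiom 5; it is valid on a frame iff R is euclidean.
(A) R is not euclidean (0 R 1 and 0 R 0 but not 1 R 0), so the schema fails here.
(B) R is not euclidean (0 R 3 and 0 R 0 but not 3 R 0), so the schema fails here.
(C) R is euclidean (any two R-successors of the same world are R-related), so the schema is valid here.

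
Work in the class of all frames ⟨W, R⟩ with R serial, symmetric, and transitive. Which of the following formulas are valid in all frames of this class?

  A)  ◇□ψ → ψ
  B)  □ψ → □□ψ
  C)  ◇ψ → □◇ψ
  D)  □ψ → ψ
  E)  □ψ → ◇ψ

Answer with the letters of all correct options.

A serial symmetric transitive relation is reflexive (take any v with uRv; symmetry gives vRu and transitivity gives uRu), hence an equivalence relation.
(A) the dual of axiom B: valid iff R is symmetric. Every such R is symmetric — valid.
(B) □ψ → □□ψ is axiom 4, which corresponds to transitivity. Every such R is transitive — valid.
(C) ◇ψ → □◇ψ is axiom 5; it is valid on a frame exactly when R is euclidean. Every such R is euclidean, so valid.
(D) axiom T: valid iff R is reflexive. Every such R is reflexive — valid.
(E) axiom D: valid iff R is serial. Every such R is serial — valid.

A, B, C, D, E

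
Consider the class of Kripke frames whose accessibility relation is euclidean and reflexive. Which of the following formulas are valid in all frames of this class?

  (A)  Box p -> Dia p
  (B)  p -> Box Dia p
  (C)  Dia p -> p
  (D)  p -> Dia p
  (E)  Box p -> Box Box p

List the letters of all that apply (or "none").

A reflexive euclidean relation is also symmetric (from wRw and wRv the euclidean condition gives vRw) and hence transitive; it is an equivalence relation.
(A) Box p -> Dia p is axiom D; it is valid on a frame exactly when R is serial. Every such R is serial, so valid.
(B) p -> Box Dia p is axiom B; it is valid on a frame exactly when R is symmetric. Every such R is symmetric, so valid.
(C) Dia p -> p (the converse of T) corresponds to R being a subset of the identity. Such an R need not be a subset of the identity, so not valid.
(D) p -> Dia p (the dual of axiom T) characterises the reflexive frames. Every such R is reflexive — valid.
(E) Box p -> Box Box p (axiom 4) characterises the transitive frames. Every such R is transitive — valid.

A, B, D, E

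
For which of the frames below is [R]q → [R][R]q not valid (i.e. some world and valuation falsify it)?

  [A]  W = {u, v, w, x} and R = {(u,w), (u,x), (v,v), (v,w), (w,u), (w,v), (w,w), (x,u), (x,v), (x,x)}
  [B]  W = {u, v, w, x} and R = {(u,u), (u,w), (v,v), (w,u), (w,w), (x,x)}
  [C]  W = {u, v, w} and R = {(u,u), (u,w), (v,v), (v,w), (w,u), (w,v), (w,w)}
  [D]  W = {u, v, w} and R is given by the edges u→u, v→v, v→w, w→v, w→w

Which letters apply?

A, C

The schema [R]q → [R][R]q is axiom 4; it is valid on a frame iff R is transitive.
(A) R is not transitive (u R w and w R u but not u R u), so the schema fails here.
(B) R is transitive (R is closed under composition), so the schema is valid here.
(C) R is not transitive (u R w and w R v but not u R v), so the schema fails here.
(D) R is transitive (R is closed under composition), so the schema is valid here.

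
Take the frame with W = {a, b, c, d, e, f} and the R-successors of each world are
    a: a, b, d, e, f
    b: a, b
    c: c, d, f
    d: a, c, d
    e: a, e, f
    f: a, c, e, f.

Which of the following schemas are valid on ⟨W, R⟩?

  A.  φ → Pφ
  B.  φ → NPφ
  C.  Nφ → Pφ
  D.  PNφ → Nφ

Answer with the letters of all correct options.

R is reflexive: each world relates to itself.
R is symmetric: every R-edge is matched by its reverse.
R is not euclidean: a R b and a R d but not b R d.
R is serial: every world has an R-successor.
(A) φ → Pφ (the dual of axiom T) characterises the reflexive frames. R is reflexive — valid.
(B) φ → NPφ (axiom B) characterises the symmetric frames. R is symmetric — valid.
(C) Nφ → Pφ (axiom D) characterises the serial frames. R is serial — valid.
(D) PNφ → Nφ is the dual of axiom 5; it is valid on a frame exactly when R is euclidean. R is not euclidean, so not valid.

A, B, C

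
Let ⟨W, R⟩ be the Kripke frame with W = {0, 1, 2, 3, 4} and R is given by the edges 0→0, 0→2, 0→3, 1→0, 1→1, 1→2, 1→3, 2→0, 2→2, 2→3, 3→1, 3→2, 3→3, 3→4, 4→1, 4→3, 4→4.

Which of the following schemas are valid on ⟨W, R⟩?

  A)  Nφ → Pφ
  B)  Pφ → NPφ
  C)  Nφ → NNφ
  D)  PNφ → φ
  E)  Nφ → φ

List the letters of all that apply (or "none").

R is reflexive: each world relates to itself.
R is not symmetric: 0 R 3 but not 3 R 0.
R is not transitive: 0 R 3 and 3 R 1 but not 0 R 1.
R is not euclidean: 0 R 3 and 0 R 0 but not 3 R 0.
R is serial: every world has an R-successor.
(A) axiom D: valid iff R is serial. R is serial — valid.
(B) axiom 5: valid iff R is euclidean. R is not euclidean — not valid.
(C) Nφ → NNφ is axiom 4, which corresponds to transitivity. R is not transitive — not valid.
(D) the dual of axiom B: valid iff R is symmetric. R is not symmetric — not valid.
(E) axiom T: valid iff R is reflexive. R is reflexive — valid.

A, E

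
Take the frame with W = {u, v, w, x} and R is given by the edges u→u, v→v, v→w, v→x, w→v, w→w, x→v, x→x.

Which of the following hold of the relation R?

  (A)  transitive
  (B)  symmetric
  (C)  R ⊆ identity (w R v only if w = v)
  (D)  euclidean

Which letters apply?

B

(A) not transitive: w R v and v R x but not w R x.
(B) symmetric: every R-edge is matched by its reverse.
(C) not ⊆ identity: v R w with v ≠ w.
(D) not euclidean: v R w and v R x but not w R x.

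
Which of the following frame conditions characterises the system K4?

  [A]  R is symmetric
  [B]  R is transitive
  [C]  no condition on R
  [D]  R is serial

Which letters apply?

(A) this class determines KB, not K4.
(B) K4 is sound and complete for exactly this class.
(C) this class determines K, not K4.
(D) this class determines D, not K4.

B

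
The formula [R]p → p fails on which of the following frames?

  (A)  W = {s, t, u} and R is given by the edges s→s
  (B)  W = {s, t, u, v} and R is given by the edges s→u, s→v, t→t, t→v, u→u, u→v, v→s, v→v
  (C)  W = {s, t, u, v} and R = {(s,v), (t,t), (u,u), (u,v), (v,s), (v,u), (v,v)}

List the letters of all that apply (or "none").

The schema [R]p → p is axiom T; it is valid on a frame iff R is reflexive.
(A) R is not reflexive (not t R t), so the schema fails here.
(B) R is not reflexive (not s R s), so the schema fails here.
(C) R is not reflexive (not s R s), so the schema fails here.

A, B, C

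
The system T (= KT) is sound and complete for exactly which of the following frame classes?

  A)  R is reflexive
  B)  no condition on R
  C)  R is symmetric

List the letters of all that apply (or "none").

(A) T (= KT) is sound and complete for exactly this class.
(B) this class determines K, not T (= KT).
(C) this class determines KB, not T (= KT).

A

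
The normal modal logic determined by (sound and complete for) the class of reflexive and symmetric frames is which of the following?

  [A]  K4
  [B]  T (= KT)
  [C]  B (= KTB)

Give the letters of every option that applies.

C

(A) K4 is determined by the class of transitive frames.
(B) T (= KT) is determined by the class of reflexive frames.
(C) B (= KTB) is determined by exactly this class.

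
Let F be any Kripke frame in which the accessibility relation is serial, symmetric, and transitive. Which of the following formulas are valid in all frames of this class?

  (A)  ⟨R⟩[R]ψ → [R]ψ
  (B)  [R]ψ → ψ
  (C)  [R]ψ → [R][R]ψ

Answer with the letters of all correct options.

A serial symmetric transitive relation is reflexive (take any v with uRv; symmetry gives vRu and transitivity gives uRu), hence an equivalence relation.
(A) ⟨R⟩[R]ψ → [R]ψ is the dual of axiom 5, which corresponds to the euclidean property. Every such R is euclidean — valid.
(B) [R]ψ → ψ is axiom T, which corresponds to reflexivity. Every such R is reflexive — valid.
(C) [R]ψ → [R][R]ψ is axiom 4; it is valid on a frame exactly when R is transitive. Every such R is transitive, so valid.

A, B, C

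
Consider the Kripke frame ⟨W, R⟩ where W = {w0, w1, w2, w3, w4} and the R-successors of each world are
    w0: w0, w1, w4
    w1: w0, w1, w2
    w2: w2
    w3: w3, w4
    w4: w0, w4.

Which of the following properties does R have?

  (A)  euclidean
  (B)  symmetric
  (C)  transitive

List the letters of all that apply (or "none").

(A) not euclidean: w0 R w1 and w0 R w4 but not w1 R w4.
(B) not symmetric: w1 R w2 but not w2 R w1.
(C) not transitive: w0 R w1 and w1 R w2 but not w0 R w2.

none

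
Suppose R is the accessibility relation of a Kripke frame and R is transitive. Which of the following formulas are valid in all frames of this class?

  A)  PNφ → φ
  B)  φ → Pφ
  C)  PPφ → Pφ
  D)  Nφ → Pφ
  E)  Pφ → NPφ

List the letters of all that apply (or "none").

(A) the dual of axiom B: valid iff R is symmetric. Such an R need not be symmetric — not valid.
(B) φ → Pφ is the dual of axiom T; it is valid on a frame exactly when R is reflexive. Such an R need not be reflexive, so not valid.
(C) PPφ → Pφ is the dual of axiom 4, which corresponds to transitivity. Every such R is transitive — valid.
(D) Nφ → Pφ is axiom D; it is valid on a frame exactly when R is serial. Such an R need not be serial, so not valid.
(E) Pφ → NPφ is axiom 5, which corresponds to the euclidean property. Such an R need not be euclidean — not valid.

C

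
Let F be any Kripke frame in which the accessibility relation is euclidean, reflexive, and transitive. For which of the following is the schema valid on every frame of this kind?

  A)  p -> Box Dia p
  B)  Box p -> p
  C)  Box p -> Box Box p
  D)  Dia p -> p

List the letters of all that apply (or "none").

A, B, C

A relation that is euclidean, reflexive, and transitive is also serial and symmetric.
(A) p -> Box Dia p is axiom B; it is valid on a frame exactly when R is symmetric. Every such R is symmetric, so valid.
(B) axiom T: valid iff R is reflexive. Every such R is reflexive — valid.
(C) axiom 4: valid iff R is transitive. Every such R is transitive — valid.
(D) Dia p -> p is the converse of T; it holds exactly when R ⊆ identity. Such an R need not be a subset of the identity — not valid.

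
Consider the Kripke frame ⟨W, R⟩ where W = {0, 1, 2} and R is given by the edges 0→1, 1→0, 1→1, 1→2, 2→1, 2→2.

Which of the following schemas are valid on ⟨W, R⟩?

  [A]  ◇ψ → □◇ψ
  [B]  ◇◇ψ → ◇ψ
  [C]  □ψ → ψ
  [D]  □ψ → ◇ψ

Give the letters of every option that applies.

D

R is not reflexive: not 0 R 0.
R is not transitive: 0 R 1 and 1 R 0 but not 0 R 0.
R is not euclidean: 1 R 0 and 1 R 2 but not 0 R 2.
R is serial: every world has an R-successor.
(A) ◇ψ → □◇ψ (axiom 5) characterises the euclidean frames. R is not euclidean — not valid.
(B) ◇◇ψ → ◇ψ (the dual of axiom 4) characterises the transitive frames. R is not transitive — not valid.
(C) axiom T: valid iff R is reflexive. R is not reflexive — not valid.
(D) □ψ → ◇ψ is axiom D; it is valid on a frame exactly when R is serial. R is serial, so valid.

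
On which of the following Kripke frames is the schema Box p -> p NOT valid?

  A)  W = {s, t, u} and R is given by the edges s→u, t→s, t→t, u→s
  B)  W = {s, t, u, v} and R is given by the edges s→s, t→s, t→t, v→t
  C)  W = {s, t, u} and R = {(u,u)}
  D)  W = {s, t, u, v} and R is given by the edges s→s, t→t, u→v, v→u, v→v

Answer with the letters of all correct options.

The schema Box p -> p is axiom T; it is valid on a frame iff R is reflexive.
(A) R is not reflexive (not s R s), so the schema fails here.
(B) R is not reflexive (not u R u), so the schema fails here.
(C) R is not reflexive (not s R s), so the schema fails here.
(D) R is not reflexive (not u R u), so the schema fails here.

A, B, C, D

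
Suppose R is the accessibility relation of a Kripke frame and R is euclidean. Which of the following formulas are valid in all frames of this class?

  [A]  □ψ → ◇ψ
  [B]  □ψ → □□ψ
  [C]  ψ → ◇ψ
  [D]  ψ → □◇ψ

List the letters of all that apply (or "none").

(A) □ψ → ◇ψ is axiom D, which corresponds to seriality. Such an R need not be serial — not valid.
(B) axiom 4: valid iff R is transitive. Such an R need not be transitive — not valid.
(C) ψ → ◇ψ is the dual of axiom T, which corresponds to reflexivity. Such an R need not be reflexive — not valid.
(D) ψ → □◇ψ (axiom B) characterises the symmetric frames. Such an R need not be symmetric — not valid.

none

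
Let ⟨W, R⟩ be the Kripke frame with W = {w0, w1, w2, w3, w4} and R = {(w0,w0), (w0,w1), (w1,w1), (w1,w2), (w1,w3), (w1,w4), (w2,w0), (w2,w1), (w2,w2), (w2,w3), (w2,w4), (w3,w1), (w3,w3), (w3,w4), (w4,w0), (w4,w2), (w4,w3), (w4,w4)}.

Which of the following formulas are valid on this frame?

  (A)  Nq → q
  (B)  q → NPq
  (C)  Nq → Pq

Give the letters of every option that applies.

A, C

R is reflexive: each world relates to itself.
R is not symmetric: w0 R w1 but not w1 R w0.
R is serial: every world has an R-successor.
(A) Nq → q is axiom T, which corresponds to reflexivity. R is reflexive — valid.
(B) q → NPq is axiom B, which corresponds to symmetry. R is not symmetric — not valid.
(C) Nq → Pq (axiom D) characterises the serial frames. R is serial — valid.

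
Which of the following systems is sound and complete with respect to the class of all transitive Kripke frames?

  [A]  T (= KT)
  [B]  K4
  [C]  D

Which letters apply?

(A) T (= KT) is determined by the class of reflexive frames.
(B) K4 is determined by exactly this class.
(C) D is determined by the class of serial frames.

B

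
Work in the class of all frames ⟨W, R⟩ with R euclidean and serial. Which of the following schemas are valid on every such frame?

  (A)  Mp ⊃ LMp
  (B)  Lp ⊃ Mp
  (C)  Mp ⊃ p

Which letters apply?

(A) Mp ⊃ LMp is axiom 5, which corresponds to the euclidean property. Every such R is euclidean — valid.
(B) Lp ⊃ Mp is axiom D; it is valid on a frame exactly when R is serial. Every such R is serial, so valid.
(C) Mp ⊃ p is valid only on frames where every R-edge is a self-loop. Such an R need not be a subset of the identity — not valid.

A, B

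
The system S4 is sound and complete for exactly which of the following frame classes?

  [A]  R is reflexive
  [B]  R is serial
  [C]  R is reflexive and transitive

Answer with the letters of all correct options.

C

(A) this class determines T (= KT), not S4.
(B) this class determines D, not S4.
(C) S4 is sound and complete for exactly this class.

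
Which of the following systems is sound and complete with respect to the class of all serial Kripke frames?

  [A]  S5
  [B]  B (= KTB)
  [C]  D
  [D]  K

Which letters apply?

C

(A) S5 is determined by the class of reflexive, symmetric, and transitive frames.
(B) B (= KTB) is determined by the class of reflexive and symmetric frames.
(C) D is determined by exactly this class.
(D) K is determined by the class of arbitrary frames.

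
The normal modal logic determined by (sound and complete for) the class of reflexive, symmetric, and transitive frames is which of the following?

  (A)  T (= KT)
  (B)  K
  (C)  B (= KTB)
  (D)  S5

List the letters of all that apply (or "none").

(A) T (= KT) is determined by the class of reflexive frames.
(B) K is determined by the class of arbitrary frames.
(C) B (= KTB) is determined by the class of reflexive and symmetric frames.
(D) S5 is determined by exactly this class.

D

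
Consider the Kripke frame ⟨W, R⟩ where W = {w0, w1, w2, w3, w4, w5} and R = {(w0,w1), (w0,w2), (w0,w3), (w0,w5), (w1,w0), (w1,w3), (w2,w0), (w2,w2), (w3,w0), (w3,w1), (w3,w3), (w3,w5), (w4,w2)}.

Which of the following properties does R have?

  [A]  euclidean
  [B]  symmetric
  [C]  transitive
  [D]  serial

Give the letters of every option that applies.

(A) not euclidean: w0 R w1 and w0 R w2 but not w1 R w2.
(B) not symmetric: w0 R w5 but not w5 R w0.
(C) not transitive: w0 R w1 and w1 R w0 but not w0 R w0.
(D) not serial: w5 has no R-successor.

none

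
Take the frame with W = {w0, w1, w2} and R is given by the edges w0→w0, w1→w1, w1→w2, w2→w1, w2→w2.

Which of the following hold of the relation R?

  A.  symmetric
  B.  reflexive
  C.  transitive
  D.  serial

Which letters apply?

A, B, C, D

(A) symmetric: every R-edge is matched by its reverse.
(B) reflexive: each world relates to itself.
(C) transitive: R is closed under composition.
(D) serial: every world has an R-successor.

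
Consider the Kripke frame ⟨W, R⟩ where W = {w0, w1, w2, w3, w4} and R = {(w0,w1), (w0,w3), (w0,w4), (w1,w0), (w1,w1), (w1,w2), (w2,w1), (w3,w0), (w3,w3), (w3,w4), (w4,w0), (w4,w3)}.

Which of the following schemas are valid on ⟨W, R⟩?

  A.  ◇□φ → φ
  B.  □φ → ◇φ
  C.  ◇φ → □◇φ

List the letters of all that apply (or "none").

A, B

R is symmetric: every R-edge is matched by its reverse.
R is not euclidean: w0 R w1 and w0 R w3 but not w1 R w3.
R is serial: every world has an R-successor.
(A) ◇□φ → φ is the dual of axiom B, which corresponds to symmetry. R is symmetric — valid.
(B) □φ → ◇φ is axiom D, which corresponds to seriality. R is serial — valid.
(C) ◇φ → □◇φ is axiom 5; it is valid on a frame exactly when R is euclidean. R is not euclidean, so not valid.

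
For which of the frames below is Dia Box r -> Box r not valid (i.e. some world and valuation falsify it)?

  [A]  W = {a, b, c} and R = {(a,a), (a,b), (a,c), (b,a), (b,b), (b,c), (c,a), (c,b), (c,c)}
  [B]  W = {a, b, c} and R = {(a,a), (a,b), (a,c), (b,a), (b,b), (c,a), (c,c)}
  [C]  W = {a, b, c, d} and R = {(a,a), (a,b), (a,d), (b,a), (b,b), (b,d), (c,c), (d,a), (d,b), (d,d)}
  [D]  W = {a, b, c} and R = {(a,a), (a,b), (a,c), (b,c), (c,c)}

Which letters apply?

The schema Dia Box r -> Box r is the dual of axiom 5; it is valid on a frame iff R is euclidean.
(A) R is euclidean (any two R-successors of the same world are R-related), so the schema is valid here.
(B) R is not euclidean (a R b and a R c but not b R c), so the schema fails here.
(C) R is euclidean (any two R-successors of the same world are R-related), so the schema is valid here.
(D) R is not euclidean (a R b and a R a but not b R a), so the schema fails here.

B, D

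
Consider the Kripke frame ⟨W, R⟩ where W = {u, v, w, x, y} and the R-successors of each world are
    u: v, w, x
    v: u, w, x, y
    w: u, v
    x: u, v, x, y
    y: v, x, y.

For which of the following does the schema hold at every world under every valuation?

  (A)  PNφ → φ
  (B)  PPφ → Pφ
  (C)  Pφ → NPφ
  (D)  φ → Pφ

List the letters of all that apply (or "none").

R is not reflexive: not u R u.
R is symmetric: every R-edge is matched by its reverse.
R is not transitive: u R v and v R u but not u R u.
R is not euclidean: u R w and u R x but not w R x.
(A) PNφ → φ is the dual of axiom B; it is valid on a frame exactly when R is symmetric. R is symmetric, so valid.
(B) PPφ → Pφ (the dual of axiom 4) characterises the transitive frames. R is not transitive — not valid.
(C) Pφ → NPφ is axiom 5, which corresponds to the euclidean property. R is not euclidean — not valid.
(D) the dual of axiom T: valid iff R is reflexive. R is not reflexive — not valid.

A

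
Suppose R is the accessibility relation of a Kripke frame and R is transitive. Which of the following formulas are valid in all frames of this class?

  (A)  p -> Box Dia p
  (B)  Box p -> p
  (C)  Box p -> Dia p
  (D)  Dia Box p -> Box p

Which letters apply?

none

(A) p -> Box Dia p is axiom B, which corresponds to symmetry. Such an R need not be symmetric — not valid.
(B) Box p -> p (axiom T) characterises the reflexive frames. Such an R need not be reflexive — not valid.
(C) Box p -> Dia p is axiom D, which corresponds to seriality. Such an R need not be serial — not valid.
(D) Dia Box p -> Box p is the dual of axiom 5; it is valid on a frame exactly when R is euclidean. Such an R need not be euclidean, so not valid.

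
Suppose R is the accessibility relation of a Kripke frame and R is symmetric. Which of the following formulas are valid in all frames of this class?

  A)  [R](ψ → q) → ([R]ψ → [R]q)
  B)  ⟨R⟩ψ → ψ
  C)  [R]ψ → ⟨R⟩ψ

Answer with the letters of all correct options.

(A) this is just K, valid on every normal frame.
(B) ⟨R⟩ψ → ψ is valid only on frames where every R-edge is a self-loop. Such an R need not be a subset of the identity — not valid.
(C) [R]ψ → ⟨R⟩ψ (axiom D) characterises the serial frames. Such an R need not be serial — not valid.

A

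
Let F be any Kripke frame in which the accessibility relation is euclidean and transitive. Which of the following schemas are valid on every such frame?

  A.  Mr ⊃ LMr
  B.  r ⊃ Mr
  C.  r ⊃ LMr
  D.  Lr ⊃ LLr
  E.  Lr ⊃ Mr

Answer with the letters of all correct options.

(A) Mr ⊃ LMr is axiom 5; it is valid on a frame exactly when R is euclidean. Every such R is euclidean, so valid.
(B) r ⊃ Mr is the dual of axiom T, which corresponds to reflexivity. Such an R need not be reflexive — not valid.
(C) axiom B: valid iff R is symmetric. Such an R need not be symmetric — not valid.
(D) axiom 4: valid iff R is transitive. Every such R is transitive — valid.
(E) Lr ⊃ Mr is axiom D, which corresponds to seriality. Such an R need not be serial — not valid.

A, D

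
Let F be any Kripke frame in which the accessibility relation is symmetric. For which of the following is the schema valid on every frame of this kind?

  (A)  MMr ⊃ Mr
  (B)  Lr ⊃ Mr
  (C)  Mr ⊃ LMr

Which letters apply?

(A) MMr ⊃ Mr is the dual of axiom 4, which corresponds to transitivity. Such an R need not be transitive — not valid.
(B) Lr ⊃ Mr (axiom D) characterises the serial frames. Such an R need not be serial — not valid.
(C) axiom 5: valid iff R is euclidean. Such an R need not be euclidean — not valid.

none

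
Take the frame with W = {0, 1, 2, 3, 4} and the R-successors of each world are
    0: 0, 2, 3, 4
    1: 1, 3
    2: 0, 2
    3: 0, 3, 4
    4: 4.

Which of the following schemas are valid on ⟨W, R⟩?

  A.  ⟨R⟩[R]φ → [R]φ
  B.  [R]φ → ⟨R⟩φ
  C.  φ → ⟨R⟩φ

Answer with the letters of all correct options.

B, C

R is reflexive: each world relates to itself.
R is not euclidean: 0 R 2 and 0 R 3 but not 2 R 3.
R is serial: every world has an R-successor.
(A) ⟨R⟩[R]φ → [R]φ (the dual of axiom 5) characterises the euclidean frames. R is not euclidean — not valid.
(B) [R]φ → ⟨R⟩φ (axiom D) characterises the serial frames. R is serial — valid.
(C) φ → ⟨R⟩φ is the dual of axiom T, which corresponds to reflexivity. R is reflexive — valid.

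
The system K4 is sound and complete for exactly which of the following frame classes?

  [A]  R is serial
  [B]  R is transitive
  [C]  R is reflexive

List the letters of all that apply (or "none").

B

(A) this class determines D, not K4.
(B) K4 is sound and complete for exactly this class.
(C) this class determines T (= KT), not K4.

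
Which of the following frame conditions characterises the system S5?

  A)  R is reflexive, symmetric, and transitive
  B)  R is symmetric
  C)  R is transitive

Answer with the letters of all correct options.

(A) S5 is sound and complete for exactly this class.
(B) this class determines KB, not S5.
(C) this class determines K4, not S5.

A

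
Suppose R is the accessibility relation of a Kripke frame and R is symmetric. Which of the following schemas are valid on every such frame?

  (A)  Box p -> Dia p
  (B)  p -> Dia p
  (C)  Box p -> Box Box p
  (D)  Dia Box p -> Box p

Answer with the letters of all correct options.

(A) Box p -> Dia p is axiom D; it is valid on a frame exactly when R is serial. Such an R need not be serial, so not valid.
(B) p -> Dia p is the dual of axiom T; it is valid on a frame exactly when R is reflexive. Such an R need not be reflexive, so not valid.
(C) Box p -> Box Box p (axiom 4) characterises the transitive frames. Such an R need not be transitive — not valid.
(D) the dual of axiom 5: valid iff R is euclidean. Such an R need not be euclidean — not valid.

none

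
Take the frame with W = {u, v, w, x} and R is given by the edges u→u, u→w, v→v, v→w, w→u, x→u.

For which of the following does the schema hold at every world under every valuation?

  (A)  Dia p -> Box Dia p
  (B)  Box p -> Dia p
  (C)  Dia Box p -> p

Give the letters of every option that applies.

B

R is not symmetric: v R w but not w R v.
R is not euclidean: v R w and v R v but not w R v.
R is serial: every world has an R-successor.
(A) Dia p -> Box Dia p is axiom 5; it is valid on a frame exactly when R is euclidean. R is not euclidean, so not valid.
(B) Box p -> Dia p is axiom D; it is valid on a frame exactly when R is serial. R is serial, so valid.
(C) Dia Box p -> p is the dual of axiom B, which corresponds to symmetry. R is not symmetric — not valid.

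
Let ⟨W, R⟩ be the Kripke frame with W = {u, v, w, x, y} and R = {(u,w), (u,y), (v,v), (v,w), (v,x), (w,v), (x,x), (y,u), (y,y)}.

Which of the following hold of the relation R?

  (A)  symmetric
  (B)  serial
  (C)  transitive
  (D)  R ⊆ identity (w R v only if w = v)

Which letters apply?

B

(A) not symmetric: u R w but not w R u.
(B) serial: every world has an R-successor.
(C) not transitive: u R w and w R v but not u R v.
(D) not ⊆ identity: u R w with u ≠ w.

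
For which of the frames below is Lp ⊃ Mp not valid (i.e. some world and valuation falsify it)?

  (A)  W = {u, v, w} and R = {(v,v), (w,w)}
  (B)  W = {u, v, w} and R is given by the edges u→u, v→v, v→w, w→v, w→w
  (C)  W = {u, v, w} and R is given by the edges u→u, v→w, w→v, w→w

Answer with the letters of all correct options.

The schema Lp ⊃ Mp is axiom D; it is valid on a frame iff R is serial.
(A) R is not serial (u has no R-successor), so the schema fails here.
(B) R is serial (every world has an R-successor), so the schema is valid here.
(C) R is serial (every world has an R-successor), so the schema is valid here.

A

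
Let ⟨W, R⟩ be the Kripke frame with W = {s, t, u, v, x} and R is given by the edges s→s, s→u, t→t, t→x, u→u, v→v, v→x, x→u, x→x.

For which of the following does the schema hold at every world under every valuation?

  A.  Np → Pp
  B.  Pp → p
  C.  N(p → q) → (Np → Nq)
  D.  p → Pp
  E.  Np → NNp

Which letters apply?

A, C, D

R is reflexive: each world relates to itself.
R is not transitive: t R x and x R u but not t R u.
R is serial: every world has an R-successor.
R is not a subset of the identity: s R u with s ≠ u.
(A) Np → Pp is axiom D, which corresponds to seriality. R is serial — valid.
(B) Pp → p (the converse of T) corresponds to R being a subset of the identity. Here R ⊄ identity, so not valid.
(C) this is just K, valid on every normal frame.
(D) the dual of axiom T: valid iff R is reflexive. R is reflexive — valid.
(E) Np → NNp is axiom 4, which corresponds to transitivity. R is not transitive — not valid.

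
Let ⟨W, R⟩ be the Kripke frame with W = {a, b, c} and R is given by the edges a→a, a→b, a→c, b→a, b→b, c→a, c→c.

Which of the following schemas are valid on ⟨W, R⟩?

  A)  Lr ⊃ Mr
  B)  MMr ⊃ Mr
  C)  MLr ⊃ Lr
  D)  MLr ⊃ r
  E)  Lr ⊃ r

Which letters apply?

R is reflexive: each world relates to itself.
R is symmetric: every R-edge is matched by its reverse.
R is not transitive: b R a and a R c but not b R c.
R is not euclidean: a R b and a R c but not b R c.
R is serial: every world has an R-successor.
(A) Lr ⊃ Mr (axiom D) characterises the serial frames. R is serial — valid.
(B) MMr ⊃ Mr is the dual of axiom 4, which corresponds to transitivity. R is not transitive — not valid.
(C) MLr ⊃ Lr is the dual of axiom 5; it is valid on a frame exactly when R is euclidean. R is not euclidean, so not valid.
(D) MLr ⊃ r (the dual of axiom B) characterises the symmetric frames. R is symmetric — valid.
(E) axiom T: valid iff R is reflexive. R is reflexive — valid.

A, D, E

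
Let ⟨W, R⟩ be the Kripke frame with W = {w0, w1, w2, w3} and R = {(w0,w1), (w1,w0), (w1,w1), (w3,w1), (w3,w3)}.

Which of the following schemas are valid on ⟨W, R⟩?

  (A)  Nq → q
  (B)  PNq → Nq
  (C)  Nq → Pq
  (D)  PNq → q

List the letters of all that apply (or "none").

none

R is not reflexive: not w0 R w0.
R is not symmetric: w3 R w1 but not w1 R w3.
R is not euclidean: w3 R w1 and w3 R w3 but not w1 R w3.
R is not serial: w2 has no R-successor.
(A) Nq → q is axiom T, which corresponds to reflexivity. R is not reflexive — not valid.
(B) PNq → Nq is the dual of axiom 5; it is valid on a frame exactly when R is euclidean. R is not euclidean, so not valid.
(C) axiom D: valid iff R is serial. R is not serial — not valid.
(D) the dual of axiom B: valid iff R is symmetric. R is not symmetric — not valid.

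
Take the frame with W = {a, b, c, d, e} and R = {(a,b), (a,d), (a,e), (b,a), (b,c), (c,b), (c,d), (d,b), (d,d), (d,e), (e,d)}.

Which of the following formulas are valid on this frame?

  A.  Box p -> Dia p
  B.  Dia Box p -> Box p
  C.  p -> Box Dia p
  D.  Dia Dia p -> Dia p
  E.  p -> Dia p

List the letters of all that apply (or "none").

A

R is not reflexive: not a R a.
R is not symmetric: a R d but not d R a.
R is not transitive: a R b and b R a but not a R a.
R is not euclidean: a R b and a R d but not b R d.
R is serial: every world has an R-successor.
(A) Box p -> Dia p is axiom D; it is valid on a frame exactly when R is serial. R is serial, so valid.
(B) Dia Box p -> Box p is the dual of axiom 5; it is valid on a frame exactly when R is euclidean. R is not euclidean, so not valid.
(C) p -> Box Dia p (axiom B) characterises the symmetric frames. R is not symmetric — not valid.
(D) the dual of axiom 4: valid iff R is transitive. R is not transitive — not valid.
(E) p -> Dia p (the dual of axiom T) characterises the reflexive frames. R is not reflexive — not valid.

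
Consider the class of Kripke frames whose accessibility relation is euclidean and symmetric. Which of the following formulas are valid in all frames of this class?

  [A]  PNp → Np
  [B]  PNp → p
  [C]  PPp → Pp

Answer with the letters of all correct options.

A, B, C

A symmetric euclidean relation is transitive (uRv and vRw give vRu by symmetry, then uRw by the euclidean condition, applied at v).
(A) the dual of axiom 5: valid iff R is euclidean. Every such R is euclidean — valid.
(B) PNp → p (the dual of axiom B) characterises the symmetric frames. Every such R is symmetric — valid.
(C) the dual of axiom 4: valid iff R is transitive. Every such R is transitive — valid.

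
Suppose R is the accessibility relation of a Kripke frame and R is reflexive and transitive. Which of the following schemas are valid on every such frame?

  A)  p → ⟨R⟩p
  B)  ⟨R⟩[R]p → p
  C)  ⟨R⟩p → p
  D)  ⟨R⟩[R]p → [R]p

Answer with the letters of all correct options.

Reflexive relations are serial.
(A) p → ⟨R⟩p is the dual of axiom T; it is valid on a frame exactly when R is reflexive. Every such R is reflexive, so valid.
(B) ⟨R⟩[R]p → p is the dual of axiom B, which corresponds to symmetry. Such an R need not be symmetric — not valid.
(C) ⟨R⟩p → p is valid only on frames where every R-edge is a self-loop. Such an R need not be a subset of the identity — not valid.
(D) the dual of axiom 5: valid iff R is euclidean. Such an R need not be euclidean — not valid.

A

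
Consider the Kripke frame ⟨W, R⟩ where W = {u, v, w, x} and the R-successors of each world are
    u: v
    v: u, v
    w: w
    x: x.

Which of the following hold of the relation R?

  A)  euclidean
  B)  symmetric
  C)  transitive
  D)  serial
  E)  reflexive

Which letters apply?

B, D

(A) not euclidean: v R u and v R u but not u R u.
(B) symmetric: every R-edge is matched by its reverse.
(C) not transitive: u R v and v R u but not u R u.
(D) serial: every world has an R-successor.
(E) not reflexive: not u R u.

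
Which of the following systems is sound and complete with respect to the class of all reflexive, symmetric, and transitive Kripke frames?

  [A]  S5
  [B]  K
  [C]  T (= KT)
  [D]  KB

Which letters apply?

(A) S5 is determined by exactly this class.
(B) K is determined by the class of arbitrary frames.
(C) T (= KT) is determined by the class of reflexive frames.
(D) KB is determined by the class of symmetric frames.

A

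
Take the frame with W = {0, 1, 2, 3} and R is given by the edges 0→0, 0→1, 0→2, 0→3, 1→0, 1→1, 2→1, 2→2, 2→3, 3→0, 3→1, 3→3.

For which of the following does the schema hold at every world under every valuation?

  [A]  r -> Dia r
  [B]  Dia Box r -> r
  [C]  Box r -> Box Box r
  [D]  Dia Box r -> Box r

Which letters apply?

A

R is reflexive: each world relates to itself.
R is not symmetric: 0 R 2 but not 2 R 0.
R is not transitive: 1 R 0 and 0 R 2 but not 1 R 2.
R is not euclidean: 0 R 1 and 0 R 2 but not 1 R 2.
(A) r -> Dia r is the dual of axiom T; it is valid on a frame exactly when R is reflexive. R is reflexive, so valid.
(B) Dia Box r -> r (the dual of axiom B) characterises the symmetric frames. R is not symmetric — not valid.
(C) Box r -> Box Box r is axiom 4, which corresponds to transitivity. R is not transitive — not valid.
(D) Dia Box r -> Box r is the dual of axiom 5, which corresponds to the euclidean property. R is not euclidean — not valid.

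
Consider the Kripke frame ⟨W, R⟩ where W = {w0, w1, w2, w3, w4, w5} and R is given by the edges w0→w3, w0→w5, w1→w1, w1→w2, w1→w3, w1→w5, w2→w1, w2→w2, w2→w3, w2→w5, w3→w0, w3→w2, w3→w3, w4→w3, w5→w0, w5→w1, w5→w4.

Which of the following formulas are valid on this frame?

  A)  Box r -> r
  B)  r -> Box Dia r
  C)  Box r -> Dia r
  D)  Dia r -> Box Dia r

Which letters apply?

R is not reflexive: not w0 R w0.
R is not symmetric: w1 R w3 but not w3 R w1.
R is not euclidean: w0 R w3 and w0 R w5 but not w3 R w5.
R is serial: every world has an R-successor.
(A) axiom T: valid iff R is reflexive. R is not reflexive — not valid.
(B) axiom B: valid iff R is symmetric. R is not symmetric — not valid.
(C) Box r -> Dia r is axiom D; it is valid on a frame exactly when R is serial. R is serial, so valid.
(D) Dia r -> Box Dia r is axiom 5; it is valid on a frame exactly when R is euclidean. R is not euclidean, so not valid.

C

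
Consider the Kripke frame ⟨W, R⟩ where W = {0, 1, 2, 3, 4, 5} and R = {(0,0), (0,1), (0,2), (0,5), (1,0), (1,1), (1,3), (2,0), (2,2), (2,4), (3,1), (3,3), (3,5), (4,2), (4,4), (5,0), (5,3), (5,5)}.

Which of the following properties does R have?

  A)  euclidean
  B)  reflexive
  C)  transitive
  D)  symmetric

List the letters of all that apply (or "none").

(A) not euclidean: 0 R 1 and 0 R 2 but not 1 R 2.
(B) reflexive: each world relates to itself.
(C) not transitive: 0 R 1 and 1 R 3 but not 0 R 3.
(D) symmetric: every R-edge is matched by its reverse.

B, D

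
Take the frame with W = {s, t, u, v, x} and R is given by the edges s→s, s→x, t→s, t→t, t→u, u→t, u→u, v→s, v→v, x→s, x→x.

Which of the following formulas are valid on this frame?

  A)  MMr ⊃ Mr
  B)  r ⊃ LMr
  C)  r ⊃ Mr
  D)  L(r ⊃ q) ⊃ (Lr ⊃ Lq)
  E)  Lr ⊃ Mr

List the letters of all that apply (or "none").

R is reflexive: each world relates to itself.
R is not symmetric: t R s but not s R t.
R is not transitive: t R s and s R x but not t R x.
R is serial: every world has an R-successor.
(A) MMr ⊃ Mr is the dual of axiom 4, which corresponds to transitivity. R is not transitive — not valid.
(B) r ⊃ LMr is axiom B; it is valid on a frame exactly when R is symmetric. R is not symmetric, so not valid.
(C) r ⊃ Mr (the dual of axiom T) characterises the reflexive frames. R is reflexive — valid.
(D) L(r ⊃ q) ⊃ (Lr ⊃ Lq) is axiom K, valid on every Kripke frame — valid.
(E) Lr ⊃ Mr is axiom D; it is valid on a frame exactly when R is serial. R is serial, so valid.

C, D, E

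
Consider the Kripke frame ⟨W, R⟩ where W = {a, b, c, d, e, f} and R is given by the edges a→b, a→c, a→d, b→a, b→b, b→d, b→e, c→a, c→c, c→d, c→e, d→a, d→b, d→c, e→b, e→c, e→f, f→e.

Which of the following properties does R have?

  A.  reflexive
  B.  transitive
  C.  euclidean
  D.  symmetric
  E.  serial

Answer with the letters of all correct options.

(A) not reflexive: not a R a.
(B) not transitive: a R b and b R a but not a R a.
(C) not euclidean: a R b and a R c but not b R c.
(D) symmetric: every R-edge is matched by its reverse.
(E) serial: every world has an R-successor.

D, E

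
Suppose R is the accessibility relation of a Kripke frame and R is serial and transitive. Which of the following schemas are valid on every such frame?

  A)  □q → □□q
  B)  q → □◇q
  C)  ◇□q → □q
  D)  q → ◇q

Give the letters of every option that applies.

(A) □q → □□q is axiom 4; it is valid on a frame exactly when R is transitive. Every such R is transitive, so valid.
(B) axiom B: valid iff R is symmetric. Such an R need not be symmetric — not valid.
(C) ◇□q → □q (the dual of axiom 5) characterises the euclidean frames. Such an R need not be euclidean — not valid.
(D) q → ◇q is the dual of axiom T; it is valid on a frame exactly when R is reflexive. Such an R need not be reflexive, so not valid.

A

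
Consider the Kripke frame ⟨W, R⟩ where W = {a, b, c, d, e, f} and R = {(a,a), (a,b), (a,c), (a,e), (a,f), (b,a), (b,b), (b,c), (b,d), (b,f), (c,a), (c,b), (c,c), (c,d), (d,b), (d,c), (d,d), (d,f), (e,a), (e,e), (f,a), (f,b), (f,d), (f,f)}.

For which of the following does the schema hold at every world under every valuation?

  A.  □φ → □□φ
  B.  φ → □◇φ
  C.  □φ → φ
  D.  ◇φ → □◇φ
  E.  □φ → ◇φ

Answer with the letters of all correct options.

R is reflexive: each world relates to itself.
R is symmetric: every R-edge is matched by its reverse.
R is not transitive: a R b and b R d but not a R d.
R is not euclidean: a R b and a R e but not b R e.
R is serial: every world has an R-successor.
(A) axiom 4: valid iff R is transitive. R is not transitive — not valid.
(B) φ → □◇φ is axiom B, which corresponds to symmetry. R is symmetric — valid.
(C) axiom T: valid iff R is reflexive. R is reflexive — valid.
(D) ◇φ → □◇φ is axiom 5, which corresponds to the euclidean property. R is not euclidean — not valid.
(E) □φ → ◇φ (axiom D) characterises the serial frames. R is serial — valid.

B, C, E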